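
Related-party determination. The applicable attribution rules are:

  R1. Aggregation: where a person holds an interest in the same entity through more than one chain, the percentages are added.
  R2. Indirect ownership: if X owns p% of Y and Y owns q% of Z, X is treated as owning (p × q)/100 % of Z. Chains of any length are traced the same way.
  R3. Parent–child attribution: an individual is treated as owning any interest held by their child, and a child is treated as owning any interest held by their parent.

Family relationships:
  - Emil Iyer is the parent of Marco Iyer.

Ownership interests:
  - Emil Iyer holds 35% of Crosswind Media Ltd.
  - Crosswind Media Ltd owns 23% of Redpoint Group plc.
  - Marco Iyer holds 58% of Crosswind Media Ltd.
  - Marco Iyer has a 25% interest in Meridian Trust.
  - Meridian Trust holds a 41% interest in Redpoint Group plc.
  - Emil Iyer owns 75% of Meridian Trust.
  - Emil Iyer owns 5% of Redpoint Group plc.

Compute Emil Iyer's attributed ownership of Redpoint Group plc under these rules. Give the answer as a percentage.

By parent–child attribution (R3), Emil Iyer is treated as also owning Marco Iyer's interest in Meridian Trust, giving 75% + 25% = 100%.
By parent–child attribution (R3), Emil Iyer is treated as also owning Marco Iyer's interest in Crosswind Media Ltd, giving 35% + 58% = 93%.
Chain via Meridian Trust (R2): 100% × 41% = 41% of Redpoint Group plc.
Chain via Crosswind Media Ltd (R2): 93% × 23% = 21.39% of Redpoint Group plc.
Direct interest in Redpoint Group plc: 5%.
Aggregating (R1): 41% + 21.39% + 5% = 67.39%.

67.39%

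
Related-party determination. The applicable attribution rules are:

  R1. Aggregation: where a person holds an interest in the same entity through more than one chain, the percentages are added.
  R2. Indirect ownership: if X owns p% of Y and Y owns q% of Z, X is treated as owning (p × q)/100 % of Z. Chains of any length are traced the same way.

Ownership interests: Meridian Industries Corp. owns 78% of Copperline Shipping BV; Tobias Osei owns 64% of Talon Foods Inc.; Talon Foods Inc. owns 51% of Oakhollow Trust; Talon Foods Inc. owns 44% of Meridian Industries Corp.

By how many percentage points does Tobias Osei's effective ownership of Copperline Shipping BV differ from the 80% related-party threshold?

Chain via Talon Foods Inc. → Meridian Industries Corp. (R2): 64% × 44% × 78% = 21.9648% of Copperline Shipping BV.
21.9648% falls short of the 80% threshold by 58.0352 percentage points.

58.0352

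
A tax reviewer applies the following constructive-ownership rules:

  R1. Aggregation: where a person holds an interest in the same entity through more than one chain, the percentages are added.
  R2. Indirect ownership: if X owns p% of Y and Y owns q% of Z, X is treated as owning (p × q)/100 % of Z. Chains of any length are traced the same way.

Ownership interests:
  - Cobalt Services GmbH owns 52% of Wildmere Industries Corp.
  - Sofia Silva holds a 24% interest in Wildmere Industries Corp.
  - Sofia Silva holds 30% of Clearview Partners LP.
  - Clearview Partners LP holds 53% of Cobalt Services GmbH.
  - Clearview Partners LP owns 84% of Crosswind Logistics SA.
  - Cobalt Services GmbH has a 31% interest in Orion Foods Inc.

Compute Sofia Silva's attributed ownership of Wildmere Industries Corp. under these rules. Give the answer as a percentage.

Chain via Clearview Partners LP → Cobalt Services GmbH (R2): 30% × 53% × 52% = 8.268% of Wildmere Industries Corp.
Direct interest in Wildmere Industries Corp: 24%.
Aggregating (R1): 8.268% + 24% = 32.268%.

32.268%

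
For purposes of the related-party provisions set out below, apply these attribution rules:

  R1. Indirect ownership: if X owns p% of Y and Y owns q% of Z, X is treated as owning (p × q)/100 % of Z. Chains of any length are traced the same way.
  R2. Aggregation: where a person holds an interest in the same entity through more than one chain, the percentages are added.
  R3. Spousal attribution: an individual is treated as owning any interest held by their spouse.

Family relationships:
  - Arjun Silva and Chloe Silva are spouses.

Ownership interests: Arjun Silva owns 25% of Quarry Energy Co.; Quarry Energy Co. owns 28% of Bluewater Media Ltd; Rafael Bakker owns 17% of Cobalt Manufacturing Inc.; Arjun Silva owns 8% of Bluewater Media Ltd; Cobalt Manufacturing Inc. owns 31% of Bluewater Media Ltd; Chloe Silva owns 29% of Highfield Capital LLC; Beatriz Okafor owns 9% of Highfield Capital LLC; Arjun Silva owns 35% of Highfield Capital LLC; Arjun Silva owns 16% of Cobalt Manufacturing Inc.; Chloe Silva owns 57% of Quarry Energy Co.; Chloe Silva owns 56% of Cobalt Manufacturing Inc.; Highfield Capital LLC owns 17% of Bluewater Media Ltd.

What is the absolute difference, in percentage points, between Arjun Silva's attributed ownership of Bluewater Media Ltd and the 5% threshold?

59.16

By spousal attribution (R3), Arjun Silva is treated as also owning Chloe Silva's interest in Cobalt Manufacturing Inc, giving 16% + 56% = 72%.
By spousal attribution (R3), Arjun Silva is treated as also owning Chloe Silva's interest in Highfield Capital LLC, giving 35% + 29% = 64%.
By spousal attribution (R3), Arjun Silva is treated as also owning Chloe Silva's interest in Quarry Energy Co, giving 25% + 57% = 82%.
Chain via Cobalt Manufacturing Inc. (R1): 72% × 31% = 22.32% of Bluewater Media Ltd.
Chain via Highfield Capital LLC (R1): 64% × 17% = 10.88% of Bluewater Media Ltd.
Chain via Quarry Energy Co. (R1): 82% × 28% = 22.96% of Bluewater Media Ltd.
Direct interest in Bluewater Media Ltd: 8%.
Aggregating (R2): 22.32% + 10.88% + 22.96% + 8% = 64.16%.
64.16% exceeds the 5% threshold by 59.16 percentage points.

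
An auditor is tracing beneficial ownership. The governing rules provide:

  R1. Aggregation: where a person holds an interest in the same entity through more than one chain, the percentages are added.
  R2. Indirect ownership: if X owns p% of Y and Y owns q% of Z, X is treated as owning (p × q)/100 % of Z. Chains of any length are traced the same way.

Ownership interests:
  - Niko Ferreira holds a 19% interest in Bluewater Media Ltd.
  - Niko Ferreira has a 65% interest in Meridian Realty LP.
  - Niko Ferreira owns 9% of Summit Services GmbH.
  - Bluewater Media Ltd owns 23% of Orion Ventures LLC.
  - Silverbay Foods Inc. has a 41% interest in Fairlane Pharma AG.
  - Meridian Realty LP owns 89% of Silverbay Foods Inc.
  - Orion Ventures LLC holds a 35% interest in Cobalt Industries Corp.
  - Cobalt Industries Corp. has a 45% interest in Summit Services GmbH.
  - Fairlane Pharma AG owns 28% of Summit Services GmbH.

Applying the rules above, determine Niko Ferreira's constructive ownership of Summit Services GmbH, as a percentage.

Chain via Meridian Realty LP → Silverbay Foods Inc. → Fairlane Pharma AG (R2): 65% × 89% × 41% × 28% = 6.64118% of Summit Services GmbH.
Chain via Bluewater Media Ltd → Orion Ventures LLC → Cobalt Industries Corp. (R2): 19% × 23% × 35% × 45% = 0.688275% of Summit Services GmbH.
Direct interest in Summit Services GmbH: 9%.
Aggregating (R1): 6.64118% + 0.688275% + 9% = 16.329455%.

16.329455%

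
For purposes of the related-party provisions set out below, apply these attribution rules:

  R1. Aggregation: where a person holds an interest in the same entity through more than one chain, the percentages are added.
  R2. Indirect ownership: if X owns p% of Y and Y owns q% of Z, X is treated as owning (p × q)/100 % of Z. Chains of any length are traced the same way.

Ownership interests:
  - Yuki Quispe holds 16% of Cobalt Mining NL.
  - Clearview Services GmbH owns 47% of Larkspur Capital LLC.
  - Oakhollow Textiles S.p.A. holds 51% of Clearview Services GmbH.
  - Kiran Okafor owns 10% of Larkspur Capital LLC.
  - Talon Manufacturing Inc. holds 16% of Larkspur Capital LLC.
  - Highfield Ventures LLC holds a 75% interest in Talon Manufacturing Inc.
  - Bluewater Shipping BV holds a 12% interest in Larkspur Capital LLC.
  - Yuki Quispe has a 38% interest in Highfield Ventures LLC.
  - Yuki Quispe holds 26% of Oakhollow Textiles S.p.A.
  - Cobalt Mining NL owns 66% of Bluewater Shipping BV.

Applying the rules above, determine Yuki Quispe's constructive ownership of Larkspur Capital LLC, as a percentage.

12.0594%

Chain via Highfield Ventures LLC → Talon Manufacturing Inc. (R2): 38% × 75% × 16% = 4.56% of Larkspur Capital LLC.
Chain via Cobalt Mining NL → Bluewater Shipping BV (R2): 16% × 66% × 12% = 1.2672% of Larkspur Capital LLC.
Chain via Oakhollow Textiles S.p.A. → Clearview Services GmbH (R2): 26% × 51% × 47% = 6.2322% of Larkspur Capital LLC.
Aggregating (R1): 4.56% + 1.2672% + 6.2322% = 12.0594%.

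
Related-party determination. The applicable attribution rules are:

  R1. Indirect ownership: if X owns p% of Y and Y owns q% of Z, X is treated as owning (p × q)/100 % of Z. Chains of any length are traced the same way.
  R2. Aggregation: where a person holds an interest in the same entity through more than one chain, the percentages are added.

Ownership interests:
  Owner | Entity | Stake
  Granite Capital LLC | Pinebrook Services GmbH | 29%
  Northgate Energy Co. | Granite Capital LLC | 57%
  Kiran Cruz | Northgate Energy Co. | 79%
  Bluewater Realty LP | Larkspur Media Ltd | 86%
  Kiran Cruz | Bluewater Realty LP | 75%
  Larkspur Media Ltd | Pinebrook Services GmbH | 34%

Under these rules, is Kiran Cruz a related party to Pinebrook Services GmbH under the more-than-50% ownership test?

Chain via Northgate Energy Co. → Granite Capital LLC (R1): 79% × 57% × 29% = 13.0587% of Pinebrook Services GmbH.
Chain via Bluewater Realty LP → Larkspur Media Ltd (R1): 75% × 86% × 34% = 21.93% of Pinebrook Services GmbH.
Aggregating (R2): 13.0587% + 21.93% = 34.9887%.
34.9887% does not exceed the 50% threshold, so Kiran is not a related party to Pinebrook Services GmbH.

No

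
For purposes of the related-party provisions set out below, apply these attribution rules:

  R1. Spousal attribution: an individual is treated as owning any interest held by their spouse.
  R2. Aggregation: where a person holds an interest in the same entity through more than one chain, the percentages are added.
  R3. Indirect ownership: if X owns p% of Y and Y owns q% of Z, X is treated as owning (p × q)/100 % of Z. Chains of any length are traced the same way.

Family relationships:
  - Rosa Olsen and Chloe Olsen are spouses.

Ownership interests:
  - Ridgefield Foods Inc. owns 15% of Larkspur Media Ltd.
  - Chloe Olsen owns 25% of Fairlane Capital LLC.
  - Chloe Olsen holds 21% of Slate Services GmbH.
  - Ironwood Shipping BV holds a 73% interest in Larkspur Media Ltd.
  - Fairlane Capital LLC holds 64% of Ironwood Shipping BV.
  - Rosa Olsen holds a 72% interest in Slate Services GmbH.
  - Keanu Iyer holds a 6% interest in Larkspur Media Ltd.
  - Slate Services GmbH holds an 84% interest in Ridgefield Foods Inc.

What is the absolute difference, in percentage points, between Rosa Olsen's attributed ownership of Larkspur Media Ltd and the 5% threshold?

By spousal attribution (R1), Rosa Olsen is treated as also owning Chloe Olsen's interest in Slate Services GmbH, giving 72% + 21% = 93%.
By spousal attribution (R1), Rosa Olsen is treated as owning Chloe Olsen's 25% interest in Fairlane Capital LLC.
Chain via Slate Services GmbH → Ridgefield Foods Inc. (R3): 93% × 84% × 15% = 11.718% of Larkspur Media Ltd.
Chain via Fairlane Capital LLC → Ironwood Shipping BV (R3): 25% × 64% × 73% = 11.68% of Larkspur Media Ltd.
Aggregating (R2): 11.718% + 11.68% = 23.398%.
23.398% exceeds the 5% threshold by 18.398 percentage points.

18.398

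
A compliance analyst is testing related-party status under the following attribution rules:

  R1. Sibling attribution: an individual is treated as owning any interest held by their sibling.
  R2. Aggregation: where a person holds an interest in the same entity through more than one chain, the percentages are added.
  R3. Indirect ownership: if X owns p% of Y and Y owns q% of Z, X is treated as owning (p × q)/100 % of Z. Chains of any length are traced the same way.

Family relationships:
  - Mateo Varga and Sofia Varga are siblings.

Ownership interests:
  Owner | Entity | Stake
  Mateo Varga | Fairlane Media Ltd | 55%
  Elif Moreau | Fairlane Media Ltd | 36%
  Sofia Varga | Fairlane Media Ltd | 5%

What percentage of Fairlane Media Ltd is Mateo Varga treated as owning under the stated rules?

By sibling attribution (R1), Mateo Varga is treated as also owning Sofia Varga's interest in Fairlane Media Ltd, giving 55% + 5% = 60%.
Direct interest in Fairlane Media Ltd: 60%.

60%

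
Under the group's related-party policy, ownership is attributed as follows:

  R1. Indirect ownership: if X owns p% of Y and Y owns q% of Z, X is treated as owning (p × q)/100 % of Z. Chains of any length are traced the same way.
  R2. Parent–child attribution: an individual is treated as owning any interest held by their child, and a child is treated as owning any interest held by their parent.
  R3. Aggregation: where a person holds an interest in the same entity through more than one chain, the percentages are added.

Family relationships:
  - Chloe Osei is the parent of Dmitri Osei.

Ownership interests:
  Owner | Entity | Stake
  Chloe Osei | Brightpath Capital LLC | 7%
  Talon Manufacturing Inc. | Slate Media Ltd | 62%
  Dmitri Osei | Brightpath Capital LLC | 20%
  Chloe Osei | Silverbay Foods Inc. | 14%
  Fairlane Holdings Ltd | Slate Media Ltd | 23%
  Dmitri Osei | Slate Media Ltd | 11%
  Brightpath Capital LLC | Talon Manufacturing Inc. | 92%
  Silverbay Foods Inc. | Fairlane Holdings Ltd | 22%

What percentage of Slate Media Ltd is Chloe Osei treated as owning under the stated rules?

27.1092%

By parent–child attribution (R2), Chloe Osei is treated as also owning Dmitri Osei's interest in Brightpath Capital LLC, giving 7% + 20% = 27%.
By parent–child attribution (R2), Chloe Osei is treated as owning Dmitri Osei's 11% interest in Slate Media Ltd.
Chain via Brightpath Capital LLC → Talon Manufacturing Inc. (R1): 27% × 92% × 62% = 15.4008% of Slate Media Ltd.
Chain via Silverbay Foods Inc. → Fairlane Holdings Ltd (R1): 14% × 22% × 23% = 0.7084% of Slate Media Ltd.
Direct interest in Slate Media Ltd: 11%.
Aggregating (R3): 15.4008% + 0.7084% + 11% = 27.1092%.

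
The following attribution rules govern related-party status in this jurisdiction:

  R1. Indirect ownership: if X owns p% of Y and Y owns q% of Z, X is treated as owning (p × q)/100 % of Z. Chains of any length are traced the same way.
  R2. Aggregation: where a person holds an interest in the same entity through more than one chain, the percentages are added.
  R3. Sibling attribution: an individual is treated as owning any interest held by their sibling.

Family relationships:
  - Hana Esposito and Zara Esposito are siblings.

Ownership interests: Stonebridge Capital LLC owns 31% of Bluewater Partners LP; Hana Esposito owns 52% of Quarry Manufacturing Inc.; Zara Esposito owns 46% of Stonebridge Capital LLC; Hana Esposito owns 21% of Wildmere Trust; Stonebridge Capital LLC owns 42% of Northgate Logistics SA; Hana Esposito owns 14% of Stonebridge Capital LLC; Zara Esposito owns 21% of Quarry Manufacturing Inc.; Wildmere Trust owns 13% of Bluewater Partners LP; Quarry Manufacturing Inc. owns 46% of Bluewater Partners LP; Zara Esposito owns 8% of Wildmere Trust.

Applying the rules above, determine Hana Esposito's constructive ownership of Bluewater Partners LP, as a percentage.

By sibling attribution (R3), Hana Esposito is treated as also owning Zara Esposito's interest in Wildmere Trust, giving 21% + 8% = 29%.
By sibling attribution (R3), Hana Esposito is treated as also owning Zara Esposito's interest in Quarry Manufacturing Inc, giving 52% + 21% = 73%.
By sibling attribution (R3), Hana Esposito is treated as also owning Zara Esposito's interest in Stonebridge Capital LLC, giving 14% + 46% = 60%.
Chain via Wildmere Trust (R1): 29% × 13% = 3.77% of Bluewater Partners LP.
Chain via Quarry Manufacturing Inc. (R1): 73% × 46% = 33.58% of Bluewater Partners LP.
Chain via Stonebridge Capital LLC (R1): 60% × 31% = 18.6% of Bluewater Partners LP.
Aggregating (R2): 3.77% + 33.58% + 18.6% = 55.95%.

55.95%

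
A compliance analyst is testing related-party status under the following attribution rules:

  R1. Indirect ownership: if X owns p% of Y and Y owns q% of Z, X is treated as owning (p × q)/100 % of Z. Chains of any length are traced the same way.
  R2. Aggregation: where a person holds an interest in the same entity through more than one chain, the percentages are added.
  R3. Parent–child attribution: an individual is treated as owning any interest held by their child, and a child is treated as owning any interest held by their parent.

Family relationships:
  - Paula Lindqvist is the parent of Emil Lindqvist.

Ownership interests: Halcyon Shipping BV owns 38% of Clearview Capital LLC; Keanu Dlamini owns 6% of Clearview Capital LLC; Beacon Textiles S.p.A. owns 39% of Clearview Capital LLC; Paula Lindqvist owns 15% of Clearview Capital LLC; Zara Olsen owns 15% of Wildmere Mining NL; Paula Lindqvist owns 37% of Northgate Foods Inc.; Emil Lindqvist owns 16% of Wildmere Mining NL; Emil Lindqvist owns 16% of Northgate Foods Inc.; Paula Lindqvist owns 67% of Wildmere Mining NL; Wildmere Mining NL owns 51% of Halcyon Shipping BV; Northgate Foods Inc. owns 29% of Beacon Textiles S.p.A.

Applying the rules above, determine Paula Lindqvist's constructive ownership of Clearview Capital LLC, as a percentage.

By parent–child attribution (R3), Paula Lindqvist is treated as also owning Emil Lindqvist's interest in Wildmere Mining NL, giving 67% + 16% = 83%.
By parent–child attribution (R3), Paula Lindqvist is treated as also owning Emil Lindqvist's interest in Northgate Foods Inc, giving 37% + 16% = 53%.
Chain via Wildmere Mining NL → Halcyon Shipping BV (R1): 83% × 51% × 38% = 16.0854% of Clearview Capital LLC.
Chain via Northgate Foods Inc. → Beacon Textiles S.p.A. (R1): 53% × 29% × 39% = 5.9943% of Clearview Capital LLC.
Direct interest in Clearview Capital LLC: 15%.
Aggregating (R2): 16.0854% + 5.9943% + 15% = 37.0797%.

37.0797%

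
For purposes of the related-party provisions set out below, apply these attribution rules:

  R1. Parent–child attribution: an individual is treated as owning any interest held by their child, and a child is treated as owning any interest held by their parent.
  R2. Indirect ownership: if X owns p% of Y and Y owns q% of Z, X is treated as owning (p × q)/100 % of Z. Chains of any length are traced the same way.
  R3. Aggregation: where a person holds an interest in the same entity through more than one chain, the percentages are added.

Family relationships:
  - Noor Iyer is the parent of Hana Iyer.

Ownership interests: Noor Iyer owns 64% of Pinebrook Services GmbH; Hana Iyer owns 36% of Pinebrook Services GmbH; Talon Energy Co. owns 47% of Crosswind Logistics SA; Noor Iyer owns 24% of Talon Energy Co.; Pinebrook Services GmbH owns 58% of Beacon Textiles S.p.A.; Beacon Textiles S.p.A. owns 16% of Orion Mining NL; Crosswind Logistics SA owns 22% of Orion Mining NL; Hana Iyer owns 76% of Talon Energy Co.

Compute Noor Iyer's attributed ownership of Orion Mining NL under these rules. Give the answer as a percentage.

By parent–child attribution (R1), Noor Iyer is treated as also owning Hana Iyer's interest in Pinebrook Services GmbH, giving 64% + 36% = 100%.
By parent–child attribution (R1), Noor Iyer is treated as also owning Hana Iyer's interest in Talon Energy Co, giving 24% + 76% = 100%.
Chain via Pinebrook Services GmbH → Beacon Textiles S.p.A. (R2): 100% × 58% × 16% = 9.28% of Orion Mining NL.
Chain via Talon Energy Co. → Crosswind Logistics SA (R2): 100% × 47% × 22% = 10.34% of Orion Mining NL.
Aggregating (R3): 9.28% + 10.34% = 19.62%.

19.62%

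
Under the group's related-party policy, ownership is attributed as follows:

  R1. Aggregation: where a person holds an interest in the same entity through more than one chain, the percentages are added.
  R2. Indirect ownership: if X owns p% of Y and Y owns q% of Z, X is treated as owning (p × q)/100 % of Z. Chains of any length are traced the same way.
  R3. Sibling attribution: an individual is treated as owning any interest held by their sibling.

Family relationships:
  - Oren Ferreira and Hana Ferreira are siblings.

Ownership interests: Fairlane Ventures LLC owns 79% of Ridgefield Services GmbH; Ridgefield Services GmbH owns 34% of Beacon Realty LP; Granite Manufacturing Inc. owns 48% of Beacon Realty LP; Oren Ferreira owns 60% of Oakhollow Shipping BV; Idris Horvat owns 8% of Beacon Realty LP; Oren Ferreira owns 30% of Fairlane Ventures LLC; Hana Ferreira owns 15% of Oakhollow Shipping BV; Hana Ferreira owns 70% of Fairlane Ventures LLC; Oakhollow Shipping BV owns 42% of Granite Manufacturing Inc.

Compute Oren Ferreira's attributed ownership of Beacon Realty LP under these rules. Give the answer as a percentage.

By sibling attribution (R3), Oren Ferreira is treated as also owning Hana Ferreira's interest in Oakhollow Shipping BV, giving 60% + 15% = 75%.
By sibling attribution (R3), Oren Ferreira is treated as also owning Hana Ferreira's interest in Fairlane Ventures LLC, giving 30% + 70% = 100%.
Chain via Oakhollow Shipping BV → Granite Manufacturing Inc. (R2): 75% × 42% × 48% = 15.12% of Beacon Realty LP.
Chain via Fairlane Ventures LLC → Ridgefield Services GmbH (R2): 100% × 79% × 34% = 26.86% of Beacon Realty LP.
Aggregating (R1): 15.12% + 26.86% = 41.98%.

41.98%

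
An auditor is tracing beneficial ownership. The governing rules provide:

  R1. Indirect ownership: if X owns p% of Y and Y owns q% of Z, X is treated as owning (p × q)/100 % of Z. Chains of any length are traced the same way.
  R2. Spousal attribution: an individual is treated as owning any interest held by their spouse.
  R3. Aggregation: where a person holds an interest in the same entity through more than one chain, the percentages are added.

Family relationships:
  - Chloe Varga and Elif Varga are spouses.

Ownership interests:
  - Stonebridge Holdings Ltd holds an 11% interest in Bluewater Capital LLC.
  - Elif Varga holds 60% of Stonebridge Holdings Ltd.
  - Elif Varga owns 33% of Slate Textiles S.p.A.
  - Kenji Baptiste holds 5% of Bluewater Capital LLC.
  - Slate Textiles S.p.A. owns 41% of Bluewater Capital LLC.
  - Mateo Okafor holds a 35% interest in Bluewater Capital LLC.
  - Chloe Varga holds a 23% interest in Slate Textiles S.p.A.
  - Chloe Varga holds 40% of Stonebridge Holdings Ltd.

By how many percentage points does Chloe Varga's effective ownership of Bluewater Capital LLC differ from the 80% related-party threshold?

46.04

By spousal attribution (R2), Chloe Varga is treated as also owning Elif Varga's interest in Stonebridge Holdings Ltd, giving 40% + 60% = 100%.
By spousal attribution (R2), Chloe Varga is treated as also owning Elif Varga's interest in Slate Textiles S.p.A, giving 23% + 33% = 56%.
Chain via Stonebridge Holdings Ltd (R1): 100% × 11% = 11% of Bluewater Capital LLC.
Chain via Slate Textiles S.p.A. (R1): 56% × 41% = 22.96% of Bluewater Capital LLC.
Aggregating (R3): 11% + 22.96% = 33.96%.
33.96% falls short of the 80% threshold by 46.04 percentage points.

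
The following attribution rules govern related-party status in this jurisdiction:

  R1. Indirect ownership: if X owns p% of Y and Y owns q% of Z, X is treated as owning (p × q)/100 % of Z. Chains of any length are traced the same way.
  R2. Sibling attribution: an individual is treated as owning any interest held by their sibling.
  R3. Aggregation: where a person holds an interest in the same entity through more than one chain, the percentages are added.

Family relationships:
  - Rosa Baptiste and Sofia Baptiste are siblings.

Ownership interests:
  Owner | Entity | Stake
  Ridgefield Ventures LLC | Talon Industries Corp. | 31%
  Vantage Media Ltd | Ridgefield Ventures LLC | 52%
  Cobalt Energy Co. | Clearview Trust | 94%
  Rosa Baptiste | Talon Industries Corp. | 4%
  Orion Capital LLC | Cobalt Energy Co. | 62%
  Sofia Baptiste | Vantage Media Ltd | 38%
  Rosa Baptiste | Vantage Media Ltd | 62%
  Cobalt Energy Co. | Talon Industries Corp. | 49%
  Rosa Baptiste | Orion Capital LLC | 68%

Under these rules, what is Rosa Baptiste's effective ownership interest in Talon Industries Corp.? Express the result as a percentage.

By sibling attribution (R2), Rosa Baptiste is treated as also owning Sofia Baptiste's interest in Vantage Media Ltd, giving 62% + 38% = 100%.
Chain via Orion Capital LLC → Cobalt Energy Co. (R1): 68% × 62% × 49% = 20.6584% of Talon Industries Corp.
Chain via Vantage Media Ltd → Ridgefield Ventures LLC (R1): 100% × 52% × 31% = 16.12% of Talon Industries Corp.
Direct interest in Talon Industries Corp: 4%.
Aggregating (R3): 20.6584% + 16.12% + 4% = 40.7784%.

40.7784%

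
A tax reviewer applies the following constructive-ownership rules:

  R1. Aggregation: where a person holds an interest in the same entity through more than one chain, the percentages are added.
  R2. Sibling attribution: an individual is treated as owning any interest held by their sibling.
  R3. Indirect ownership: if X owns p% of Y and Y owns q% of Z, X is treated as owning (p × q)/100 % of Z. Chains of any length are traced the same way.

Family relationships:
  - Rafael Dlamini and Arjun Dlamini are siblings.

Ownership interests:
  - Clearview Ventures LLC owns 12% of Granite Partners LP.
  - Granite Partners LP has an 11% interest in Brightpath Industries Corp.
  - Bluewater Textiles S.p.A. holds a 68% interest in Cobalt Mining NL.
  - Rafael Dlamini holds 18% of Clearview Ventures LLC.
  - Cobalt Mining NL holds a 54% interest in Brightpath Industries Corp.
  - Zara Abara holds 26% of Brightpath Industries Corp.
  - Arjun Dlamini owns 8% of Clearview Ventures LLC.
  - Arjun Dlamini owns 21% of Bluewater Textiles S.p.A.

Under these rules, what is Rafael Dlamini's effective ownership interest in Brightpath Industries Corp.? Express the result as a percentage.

By sibling attribution (R2), Rafael Dlamini is treated as also owning Arjun Dlamini's interest in Clearview Ventures LLC, giving 18% + 8% = 26%.
By sibling attribution (R2), Rafael Dlamini is treated as owning Arjun Dlamini's 21% interest in Bluewater Textiles S.p.A.
Chain via Clearview Ventures LLC → Granite Partners LP (R3): 26% × 12% × 11% = 0.3432% of Brightpath Industries Corp.
Chain via Bluewater Textiles S.p.A. → Cobalt Mining NL (R3): 21% × 68% × 54% = 7.7112% of Brightpath Industries Corp.
Aggregating (R1): 0.3432% + 7.7112% = 8.0544%.

8.0544%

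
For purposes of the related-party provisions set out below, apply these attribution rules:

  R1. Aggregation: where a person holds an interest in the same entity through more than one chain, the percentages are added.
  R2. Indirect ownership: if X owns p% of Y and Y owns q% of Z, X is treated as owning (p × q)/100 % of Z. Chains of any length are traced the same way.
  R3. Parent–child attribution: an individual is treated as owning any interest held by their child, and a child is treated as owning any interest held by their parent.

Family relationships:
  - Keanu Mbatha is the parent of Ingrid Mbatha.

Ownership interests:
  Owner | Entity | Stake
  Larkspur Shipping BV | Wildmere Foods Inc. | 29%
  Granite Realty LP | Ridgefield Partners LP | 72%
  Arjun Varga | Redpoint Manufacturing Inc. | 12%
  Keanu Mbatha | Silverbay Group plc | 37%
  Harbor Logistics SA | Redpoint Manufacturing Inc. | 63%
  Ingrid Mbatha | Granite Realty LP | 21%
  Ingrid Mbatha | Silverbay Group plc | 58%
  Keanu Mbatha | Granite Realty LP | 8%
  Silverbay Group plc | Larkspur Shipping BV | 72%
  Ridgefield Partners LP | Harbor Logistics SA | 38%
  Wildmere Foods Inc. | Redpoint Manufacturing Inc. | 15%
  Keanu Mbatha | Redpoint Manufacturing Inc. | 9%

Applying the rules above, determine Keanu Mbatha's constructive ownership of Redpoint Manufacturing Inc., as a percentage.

By parent–child attribution (R3), Keanu Mbatha is treated as also owning Ingrid Mbatha's interest in Granite Realty LP, giving 8% + 21% = 29%.
By parent–child attribution (R3), Keanu Mbatha is treated as also owning Ingrid Mbatha's interest in Silverbay Group plc, giving 37% + 58% = 95%.
Chain via Granite Realty LP → Ridgefield Partners LP → Harbor Logistics SA (R2): 29% × 72% × 38% × 63% = 4.998672% of Redpoint Manufacturing Inc.
Chain via Silverbay Group plc → Larkspur Shipping BV → Wildmere Foods Inc. (R2): 95% × 72% × 29% × 15% = 2.9754% of Redpoint Manufacturing Inc.
Direct interest in Redpoint Manufacturing Inc: 9%.
Aggregating (R1): 4.998672% + 2.9754% + 9% = 16.974072%.

16.974072%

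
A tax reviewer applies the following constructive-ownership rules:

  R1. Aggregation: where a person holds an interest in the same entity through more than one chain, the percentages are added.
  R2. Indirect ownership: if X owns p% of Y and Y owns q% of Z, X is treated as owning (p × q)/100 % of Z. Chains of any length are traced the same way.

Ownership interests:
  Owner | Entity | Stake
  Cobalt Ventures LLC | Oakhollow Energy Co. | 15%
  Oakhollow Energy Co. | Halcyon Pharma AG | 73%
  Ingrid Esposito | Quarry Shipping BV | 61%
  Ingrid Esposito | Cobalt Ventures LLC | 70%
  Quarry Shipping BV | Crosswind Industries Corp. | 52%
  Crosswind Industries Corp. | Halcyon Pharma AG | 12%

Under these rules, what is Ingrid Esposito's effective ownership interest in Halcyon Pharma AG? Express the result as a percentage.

Chain via Quarry Shipping BV → Crosswind Industries Corp. (R2): 61% × 52% × 12% = 3.8064% of Halcyon Pharma AG.
Chain via Cobalt Ventures LLC → Oakhollow Energy Co. (R2): 70% × 15% × 73% = 7.665% of Halcyon Pharma AG.
Aggregating (R1): 3.8064% + 7.665% = 11.4714%.

11.4714%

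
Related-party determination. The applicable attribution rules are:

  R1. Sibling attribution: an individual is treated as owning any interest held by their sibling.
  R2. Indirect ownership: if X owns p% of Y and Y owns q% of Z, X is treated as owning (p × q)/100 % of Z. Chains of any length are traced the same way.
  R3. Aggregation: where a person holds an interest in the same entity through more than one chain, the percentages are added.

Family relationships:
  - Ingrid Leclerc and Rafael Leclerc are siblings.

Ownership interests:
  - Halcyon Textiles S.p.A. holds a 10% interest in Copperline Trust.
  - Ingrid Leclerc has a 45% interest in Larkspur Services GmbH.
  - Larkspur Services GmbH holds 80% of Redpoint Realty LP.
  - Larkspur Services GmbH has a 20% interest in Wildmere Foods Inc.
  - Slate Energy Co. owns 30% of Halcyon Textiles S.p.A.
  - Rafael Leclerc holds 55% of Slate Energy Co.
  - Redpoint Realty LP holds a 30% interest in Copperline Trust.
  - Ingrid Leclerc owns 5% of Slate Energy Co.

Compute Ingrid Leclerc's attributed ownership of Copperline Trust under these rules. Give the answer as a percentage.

12.6%

By sibling attribution (R1), Ingrid Leclerc is treated as also owning Rafael Leclerc's interest in Slate Energy Co, giving 5% + 55% = 60%.
Chain via Slate Energy Co. → Halcyon Textiles S.p.A. (R2): 60% × 30% × 10% = 1.8% of Copperline Trust.
Chain via Larkspur Services GmbH → Redpoint Realty LP (R2): 45% × 80% × 30% = 10.8% of Copperline Trust.
Aggregating (R3): 1.8% + 10.8% = 12.6%.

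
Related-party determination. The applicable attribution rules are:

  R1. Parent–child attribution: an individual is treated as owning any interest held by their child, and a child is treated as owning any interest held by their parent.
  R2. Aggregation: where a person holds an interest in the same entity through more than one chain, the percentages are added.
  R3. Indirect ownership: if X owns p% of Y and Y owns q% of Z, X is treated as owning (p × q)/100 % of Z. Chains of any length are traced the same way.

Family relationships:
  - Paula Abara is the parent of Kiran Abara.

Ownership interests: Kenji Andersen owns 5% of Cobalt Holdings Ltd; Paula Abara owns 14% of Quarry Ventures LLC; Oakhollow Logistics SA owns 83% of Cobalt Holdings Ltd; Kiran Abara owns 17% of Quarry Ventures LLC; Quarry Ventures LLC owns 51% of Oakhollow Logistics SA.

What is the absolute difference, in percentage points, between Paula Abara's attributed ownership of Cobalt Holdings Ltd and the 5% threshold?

By parent–child attribution (R1), Paula Abara is treated as also owning Kiran Abara's interest in Quarry Ventures LLC, giving 14% + 17% = 31%.
Chain via Quarry Ventures LLC → Oakhollow Logistics SA (R3): 31% × 51% × 83% = 13.1223% of Cobalt Holdings Ltd.
13.1223% exceeds the 5% threshold by 8.1223 percentage points.

8.1223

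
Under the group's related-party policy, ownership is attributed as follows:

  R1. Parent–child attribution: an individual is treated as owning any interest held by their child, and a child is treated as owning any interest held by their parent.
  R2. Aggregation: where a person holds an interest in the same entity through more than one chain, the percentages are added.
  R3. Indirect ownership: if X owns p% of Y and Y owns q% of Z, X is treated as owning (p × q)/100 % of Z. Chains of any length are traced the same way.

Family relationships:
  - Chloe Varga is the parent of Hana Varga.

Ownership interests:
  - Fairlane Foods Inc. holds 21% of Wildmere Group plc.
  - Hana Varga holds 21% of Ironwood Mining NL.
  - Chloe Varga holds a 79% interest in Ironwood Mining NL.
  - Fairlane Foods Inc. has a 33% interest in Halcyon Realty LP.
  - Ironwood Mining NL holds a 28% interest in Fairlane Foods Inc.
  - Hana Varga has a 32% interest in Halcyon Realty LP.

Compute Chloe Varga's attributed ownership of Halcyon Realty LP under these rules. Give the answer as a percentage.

By parent–child attribution (R1), Chloe Varga is treated as also owning Hana Varga's interest in Ironwood Mining NL, giving 79% + 21% = 100%.
By parent–child attribution (R1), Chloe Varga is treated as owning Hana Varga's 32% interest in Halcyon Realty LP.
Chain via Ironwood Mining NL → Fairlane Foods Inc. (R3): 100% × 28% × 33% = 9.24% of Halcyon Realty LP.
Direct interest in Halcyon Realty LP: 32%.
Aggregating (R2): 9.24% + 32% = 41.24%.

41.24%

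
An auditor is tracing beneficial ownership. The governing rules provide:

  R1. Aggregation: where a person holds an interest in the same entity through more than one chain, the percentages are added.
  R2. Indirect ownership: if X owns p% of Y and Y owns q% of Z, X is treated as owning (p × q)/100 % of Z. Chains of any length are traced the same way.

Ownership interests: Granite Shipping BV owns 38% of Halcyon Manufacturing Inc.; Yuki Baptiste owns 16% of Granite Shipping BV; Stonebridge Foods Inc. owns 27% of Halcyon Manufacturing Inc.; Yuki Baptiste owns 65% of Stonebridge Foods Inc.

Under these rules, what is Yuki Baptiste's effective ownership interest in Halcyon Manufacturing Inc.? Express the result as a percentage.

Chain via Granite Shipping BV (R2): 16% × 38% = 6.08% of Halcyon Manufacturing Inc.
Chain via Stonebridge Foods Inc. (R2): 65% × 27% = 17.55% of Halcyon Manufacturing Inc.
Aggregating (R1): 6.08% + 17.55% = 23.63%.

23.63%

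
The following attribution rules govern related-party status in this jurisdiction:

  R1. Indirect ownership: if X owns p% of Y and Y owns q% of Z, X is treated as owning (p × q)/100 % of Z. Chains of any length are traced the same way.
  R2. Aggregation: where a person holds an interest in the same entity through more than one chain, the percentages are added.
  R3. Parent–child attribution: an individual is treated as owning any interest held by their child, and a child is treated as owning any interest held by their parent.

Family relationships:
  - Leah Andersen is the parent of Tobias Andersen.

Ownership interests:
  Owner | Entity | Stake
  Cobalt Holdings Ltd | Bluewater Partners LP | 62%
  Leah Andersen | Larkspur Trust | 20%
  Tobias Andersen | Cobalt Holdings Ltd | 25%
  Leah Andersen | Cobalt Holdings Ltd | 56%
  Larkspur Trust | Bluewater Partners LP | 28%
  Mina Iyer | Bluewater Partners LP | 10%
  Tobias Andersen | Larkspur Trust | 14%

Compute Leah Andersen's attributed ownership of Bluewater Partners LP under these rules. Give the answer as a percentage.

By parent–child attribution (R3), Leah Andersen is treated as also owning Tobias Andersen's interest in Cobalt Holdings Ltd, giving 56% + 25% = 81%.
By parent–child attribution (R3), Leah Andersen is treated as also owning Tobias Andersen's interest in Larkspur Trust, giving 20% + 14% = 34%.
Chain via Cobalt Holdings Ltd (R1): 81% × 62% = 50.22% of Bluewater Partners LP.
Chain via Larkspur Trust (R1): 34% × 28% = 9.52% of Bluewater Partners LP.
Aggregating (R2): 50.22% + 9.52% = 59.74%.

59.74%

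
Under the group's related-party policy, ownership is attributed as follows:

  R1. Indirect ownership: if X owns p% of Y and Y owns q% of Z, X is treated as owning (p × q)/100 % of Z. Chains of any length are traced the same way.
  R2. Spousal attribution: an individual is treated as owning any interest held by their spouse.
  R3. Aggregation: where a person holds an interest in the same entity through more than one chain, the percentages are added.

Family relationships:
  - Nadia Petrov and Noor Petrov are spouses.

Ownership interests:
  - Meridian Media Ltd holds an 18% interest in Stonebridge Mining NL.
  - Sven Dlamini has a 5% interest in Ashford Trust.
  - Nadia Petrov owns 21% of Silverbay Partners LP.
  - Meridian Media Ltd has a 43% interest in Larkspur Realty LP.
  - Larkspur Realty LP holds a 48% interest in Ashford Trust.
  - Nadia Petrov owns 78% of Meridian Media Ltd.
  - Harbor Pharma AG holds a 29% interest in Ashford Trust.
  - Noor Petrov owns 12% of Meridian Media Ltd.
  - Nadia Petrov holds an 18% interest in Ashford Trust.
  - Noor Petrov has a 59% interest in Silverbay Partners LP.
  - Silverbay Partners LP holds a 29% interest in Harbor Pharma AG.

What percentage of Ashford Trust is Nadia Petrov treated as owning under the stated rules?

By spousal attribution (R2), Nadia Petrov is treated as also owning Noor Petrov's interest in Silverbay Partners LP, giving 21% + 59% = 80%.
By spousal attribution (R2), Nadia Petrov is treated as also owning Noor Petrov's interest in Meridian Media Ltd, giving 78% + 12% = 90%.
Chain via Silverbay Partners LP → Harbor Pharma AG (R1): 80% × 29% × 29% = 6.728% of Ashford Trust.
Chain via Meridian Media Ltd → Larkspur Realty LP (R1): 90% × 43% × 48% = 18.576% of Ashford Trust.
Direct interest in Ashford Trust: 18%.
Aggregating (R3): 6.728% + 18.576% + 18% = 43.304%.

43.304%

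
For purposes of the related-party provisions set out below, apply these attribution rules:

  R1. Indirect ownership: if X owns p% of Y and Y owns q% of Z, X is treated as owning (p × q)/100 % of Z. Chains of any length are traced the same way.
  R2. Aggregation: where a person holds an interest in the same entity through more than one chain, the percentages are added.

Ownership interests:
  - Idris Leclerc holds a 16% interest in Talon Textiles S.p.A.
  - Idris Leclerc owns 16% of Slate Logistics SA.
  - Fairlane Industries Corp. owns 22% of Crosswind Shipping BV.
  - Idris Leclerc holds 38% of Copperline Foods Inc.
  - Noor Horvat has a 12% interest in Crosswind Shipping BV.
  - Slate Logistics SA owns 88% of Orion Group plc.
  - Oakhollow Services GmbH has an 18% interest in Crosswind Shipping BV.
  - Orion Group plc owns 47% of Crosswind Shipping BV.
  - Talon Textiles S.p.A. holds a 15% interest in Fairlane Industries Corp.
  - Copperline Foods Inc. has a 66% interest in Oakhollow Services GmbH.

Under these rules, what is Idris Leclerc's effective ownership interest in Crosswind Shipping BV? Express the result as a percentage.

11.66%

Chain via Copperline Foods Inc. → Oakhollow Services GmbH (R1): 38% × 66% × 18% = 4.5144% of Crosswind Shipping BV.
Chain via Talon Textiles S.p.A. → Fairlane Industries Corp. (R1): 16% × 15% × 22% = 0.528% of Crosswind Shipping BV.
Chain via Slate Logistics SA → Orion Group plc (R1): 16% × 88% × 47% = 6.6176% of Crosswind Shipping BV.
Aggregating (R2): 4.5144% + 0.528% + 6.6176% = 11.66%.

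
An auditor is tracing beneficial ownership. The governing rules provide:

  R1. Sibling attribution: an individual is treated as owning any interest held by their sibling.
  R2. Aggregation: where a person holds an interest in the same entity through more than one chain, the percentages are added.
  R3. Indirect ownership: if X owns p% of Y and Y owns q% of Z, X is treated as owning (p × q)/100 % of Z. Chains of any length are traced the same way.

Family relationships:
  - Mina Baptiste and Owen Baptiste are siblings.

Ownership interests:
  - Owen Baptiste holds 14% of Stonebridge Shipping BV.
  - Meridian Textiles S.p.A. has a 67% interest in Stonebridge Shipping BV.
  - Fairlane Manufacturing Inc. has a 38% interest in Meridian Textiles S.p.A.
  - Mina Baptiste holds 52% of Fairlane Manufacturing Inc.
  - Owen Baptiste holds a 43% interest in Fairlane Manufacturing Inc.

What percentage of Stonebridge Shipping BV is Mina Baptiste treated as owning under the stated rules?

38.187%

By sibling attribution (R1), Mina Baptiste is treated as also owning Owen Baptiste's interest in Fairlane Manufacturing Inc, giving 52% + 43% = 95%.
By sibling attribution (R1), Mina Baptiste is treated as owning Owen Baptiste's 14% interest in Stonebridge Shipping BV.
Chain via Fairlane Manufacturing Inc. → Meridian Textiles S.p.A. (R3): 95% × 38% × 67% = 24.187% of Stonebridge Shipping BV.
Direct interest in Stonebridge Shipping BV: 14%.
Aggregating (R2): 24.187% + 14% = 38.187%.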